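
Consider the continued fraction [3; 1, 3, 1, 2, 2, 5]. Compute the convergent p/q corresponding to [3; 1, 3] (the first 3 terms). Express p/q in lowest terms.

15/4

Compute successive convergents:
a_0 = 3: 3/1
a_1 = 1: 4/1
a_2 = 3: 15/4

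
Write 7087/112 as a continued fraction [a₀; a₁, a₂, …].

[63; 3, 1, 1, 1, 1, 2, 2]

Repeatedly divide and take the remainder:
⌊7087/112⌋ = 63, remainder 31
⌊112/31⌋ = 3, remainder 19
⌊31/19⌋ = 1, remainder 12
⌊19/12⌋ = 1, remainder 7
⌊12/7⌋ = 1, remainder 5
⌊7/5⌋ = 1, remainder 2
⌊5/2⌋ = 2, remainder 1
⌊2/1⌋ = 2, remainder 0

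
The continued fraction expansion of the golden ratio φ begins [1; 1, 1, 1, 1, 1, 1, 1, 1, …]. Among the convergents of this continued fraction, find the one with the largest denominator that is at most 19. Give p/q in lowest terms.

a_0 = 1: 1/1  (≤ bound)
a_1 = 1: 2/1  (≤ bound)
a_2 = 1: 3/2  (≤ bound)
a_3 = 1: 5/3  (≤ bound)
a_4 = 1: 8/5  (≤ bound)
a_5 = 1: 13/8  (≤ bound)
a_6 = 1: 21/13  (≤ bound)
a_7 = 1: 34/21  (> 19, stop)

21/13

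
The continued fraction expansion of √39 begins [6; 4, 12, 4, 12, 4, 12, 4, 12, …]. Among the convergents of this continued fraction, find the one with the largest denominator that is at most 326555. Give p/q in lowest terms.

a_0 = 6: 6/1  (≤ bound)
a_1 = 4: 25/4  (≤ bound)
a_2 = 12: 306/49  (≤ bound)
a_3 = 4: 1249/200  (≤ bound)
a_4 = 12: 15294/2449  (≤ bound)
a_5 = 4: 62425/9996  (≤ bound)
a_6 = 12: 764394/122401  (≤ bound)
a_7 = 4: 3120001/499600  (> 326555, stop)

764394/122401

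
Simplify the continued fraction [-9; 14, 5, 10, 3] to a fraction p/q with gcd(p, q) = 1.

Use the convergent recurrence hₖ = aₖ·hₖ₋₁ + hₖ₋₂ (and likewise for the denominators kₖ):
a_0 = -9: -9/1
a_1 = 14: -125/14
a_2 = 5: -634/71
a_3 = 10: -6465/724
a_4 = 3: -20029/2243

-20029/2243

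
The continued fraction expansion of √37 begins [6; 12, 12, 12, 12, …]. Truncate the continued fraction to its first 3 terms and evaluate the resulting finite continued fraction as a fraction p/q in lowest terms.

Build up convergents one term at a time:
a_0 = 6: 6/1
a_1 = 12: 73/12
a_2 = 12: 882/145

882/145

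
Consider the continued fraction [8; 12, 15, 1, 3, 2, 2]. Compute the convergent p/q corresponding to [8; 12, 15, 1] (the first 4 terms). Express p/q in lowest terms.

Use the convergent recurrence hₖ = aₖ·hₖ₋₁ + hₖ₋₂ (and likewise for the denominators kₖ):
a_0 = 8: 8/1
a_1 = 12: 97/12
a_2 = 15: 1463/181
a_3 = 1: 1560/193

1560/193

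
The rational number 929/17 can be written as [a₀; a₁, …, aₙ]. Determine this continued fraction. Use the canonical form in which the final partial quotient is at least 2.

929 ÷ 17 → quotient 54, remainder 11
17 ÷ 11 → quotient 1, remainder 6
11 ÷ 6 → quotient 1, remainder 5
6 ÷ 5 → quotient 1, remainder 1
5 ÷ 1 → quotient 5, remainder 0

[54; 1, 1, 1, 5]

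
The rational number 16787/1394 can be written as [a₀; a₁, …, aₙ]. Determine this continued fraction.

⌊16787/1394⌋ = 12, remainder 59
⌊1394/59⌋ = 23, remainder 37
⌊59/37⌋ = 1, remainder 22
⌊37/22⌋ = 1, remainder 15
⌊22/15⌋ = 1, remainder 7
⌊15/7⌋ = 2, remainder 1
⌊7/1⌋ = 7, remainder 0

[12; 23, 1, 1, 1, 2, 7]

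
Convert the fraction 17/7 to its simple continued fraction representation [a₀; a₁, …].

[2; 2, 3]

17 = 2·7 + 3, so a_0 = 2
7 = 2·3 + 1, so a_1 = 2
3 = 3·1 + 0, so a_2 = 3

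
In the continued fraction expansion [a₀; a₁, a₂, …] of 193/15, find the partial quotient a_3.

2

Apply division with remainder until the remainder is 0:
⌊193/15⌋ = 12, remainder 13
⌊15/13⌋ = 1, remainder 2
⌊13/2⌋ = 6, remainder 1
⌊2/1⌋ = 2, remainder 0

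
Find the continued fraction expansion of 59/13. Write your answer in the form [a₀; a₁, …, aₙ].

Repeatedly divide and take the remainder:
⌊59/13⌋ = 4, remainder 7
⌊13/7⌋ = 1, remainder 6
⌊7/6⌋ = 1, remainder 1
⌊6/1⌋ = 6, remainder 0

[4; 1, 1, 6]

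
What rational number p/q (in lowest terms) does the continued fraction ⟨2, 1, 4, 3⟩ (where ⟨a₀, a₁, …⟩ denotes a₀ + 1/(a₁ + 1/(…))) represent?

Compute successive convergents:
a_0 = 2: 2/1
a_1 = 1: 3/1
a_2 = 4: 14/5
a_3 = 3: 45/16

45/16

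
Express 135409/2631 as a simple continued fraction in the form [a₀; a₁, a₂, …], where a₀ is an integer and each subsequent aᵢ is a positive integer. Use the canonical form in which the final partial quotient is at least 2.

[51; 2, 7, 58, 3]

Run the Euclidean algorithm, recording each quotient:
135409 ÷ 2631 → quotient 51, remainder 1228
2631 ÷ 1228 → quotient 2, remainder 175
1228 ÷ 175 → quotient 7, remainder 3
175 ÷ 3 → quotient 58, remainder 1
3 ÷ 1 → quotient 3, remainder 0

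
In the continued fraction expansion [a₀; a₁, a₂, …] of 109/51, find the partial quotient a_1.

7

109 ÷ 51 → quotient 2, remainder 7
51 ÷ 7 → quotient 7, remainder 2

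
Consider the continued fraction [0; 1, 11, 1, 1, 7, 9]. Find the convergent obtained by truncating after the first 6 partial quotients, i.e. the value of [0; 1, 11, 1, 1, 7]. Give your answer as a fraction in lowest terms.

173/188

Start with 7.
1 + 1/(7/1) = 1 + 1/7 = 8/7
1 + 1/(8/7) = 1 + 7/8 = 15/8
11 + 1/(15/8) = 11 + 8/15 = 173/15
1 + 1/(173/15) = 1 + 15/173 = 188/173
0 + 1/(188/173) = 0 + 173/188 = 173/188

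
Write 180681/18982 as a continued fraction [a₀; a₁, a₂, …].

180681 ÷ 18982 → quotient 9, remainder 9843
18982 ÷ 9843 → quotient 1, remainder 9139
9843 ÷ 9139 → quotient 1, remainder 704
9139 ÷ 704 → quotient 12, remainder 691
704 ÷ 691 → quotient 1, remainder 13
691 ÷ 13 → quotient 53, remainder 2
13 ÷ 2 → quotient 6, remainder 1
2 ÷ 1 → quotient 2, remainder 0

[9; 1, 1, 12, 1, 53, 6, 2]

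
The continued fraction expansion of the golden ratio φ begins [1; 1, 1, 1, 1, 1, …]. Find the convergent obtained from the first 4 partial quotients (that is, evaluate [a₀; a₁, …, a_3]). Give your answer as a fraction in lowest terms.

5/3

a_0 = 1: 1/1
a_1 = 1: 2/1
a_2 = 1: 3/2
a_3 = 1: 5/3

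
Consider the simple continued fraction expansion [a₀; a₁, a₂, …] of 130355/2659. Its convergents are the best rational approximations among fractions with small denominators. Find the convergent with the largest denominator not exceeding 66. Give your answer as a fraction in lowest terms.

List convergents until the denominator exceeds the bound:
a_0 = 49: 49/1  (≤ bound)
a_1 = 41: 2010/41  (≤ bound)
a_2 = 1: 2059/42  (≤ bound)
a_3 = 1: 4069/83  (> 66, stop)

2059/42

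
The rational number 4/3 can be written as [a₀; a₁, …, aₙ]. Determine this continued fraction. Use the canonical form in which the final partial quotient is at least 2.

[1; 3]

4 = 1·3 + 1, so a_0 = 1
3 = 3·1 + 0, so a_1 = 3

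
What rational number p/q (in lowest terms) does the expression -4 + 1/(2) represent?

-7/2

a_0 = -4: -4/1
a_1 = 2: -7/2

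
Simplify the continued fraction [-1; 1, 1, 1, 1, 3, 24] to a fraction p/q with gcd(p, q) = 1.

Start with 24.
3 + 1/(24/1) = 3 + 1/24 = 73/24
1 + 1/(73/24) = 1 + 24/73 = 97/73
1 + 1/(97/73) = 1 + 73/97 = 170/97
1 + 1/(170/97) = 1 + 97/170 = 267/170
1 + 1/(267/170) = 1 + 170/267 = 437/267
-1 + 1/(437/267) = -1 + 267/437 = -170/437

-170/437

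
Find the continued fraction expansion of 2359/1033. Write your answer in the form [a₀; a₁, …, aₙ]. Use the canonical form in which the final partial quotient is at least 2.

2359 = 2·1033 + 293, so a_0 = 2
1033 = 3·293 + 154, so a_1 = 3
293 = 1·154 + 139, so a_2 = 1
154 = 1·139 + 15, so a_3 = 1
139 = 9·15 + 4, so a_4 = 9
15 = 3·4 + 3, so a_5 = 3
4 = 1·3 + 1, so a_6 = 1
3 = 3·1 + 0, so a_7 = 3

[2; 3, 1, 1, 9, 3, 1, 3]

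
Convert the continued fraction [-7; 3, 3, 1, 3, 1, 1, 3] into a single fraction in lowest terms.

Build up convergents one term at a time:
a_0 = -7: -7/1
a_1 = 3: -20/3
a_2 = 3: -67/10
a_3 = 1: -87/13
a_4 = 3: -328/49
a_5 = 1: -415/62
a_6 = 1: -743/111
a_7 = 3: -2644/395

-2644/395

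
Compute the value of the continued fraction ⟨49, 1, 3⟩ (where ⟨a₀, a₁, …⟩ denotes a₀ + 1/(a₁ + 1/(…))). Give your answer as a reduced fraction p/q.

Start with 3.
1 + 1/(3/1) = 1 + 1/3 = 4/3
49 + 1/(4/3) = 49 + 3/4 = 199/4

199/4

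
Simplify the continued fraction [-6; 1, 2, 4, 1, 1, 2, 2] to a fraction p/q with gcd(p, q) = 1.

-940/177

Start with 2.
2 + 1/(2/1) = 2 + 1/2 = 5/2
1 + 1/(5/2) = 1 + 2/5 = 7/5
1 + 1/(7/5) = 1 + 5/7 = 12/7
4 + 1/(12/7) = 4 + 7/12 = 55/12
2 + 1/(55/12) = 2 + 12/55 = 122/55
1 + 1/(122/55) = 1 + 55/122 = 177/122
-6 + 1/(177/122) = -6 + 122/177 = -940/177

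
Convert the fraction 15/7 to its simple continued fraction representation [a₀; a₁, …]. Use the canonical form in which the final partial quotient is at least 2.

15 ÷ 7 → quotient 2, remainder 1
7 ÷ 1 → quotient 7, remainder 0

[2; 7]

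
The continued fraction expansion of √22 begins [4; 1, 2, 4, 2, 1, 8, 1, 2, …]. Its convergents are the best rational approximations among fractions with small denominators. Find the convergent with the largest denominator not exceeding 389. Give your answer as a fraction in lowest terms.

1712/365

a_0 = 4: 4/1  (≤ bound)
a_1 = 1: 5/1  (≤ bound)
a_2 = 2: 14/3  (≤ bound)
a_3 = 4: 61/13  (≤ bound)
a_4 = 2: 136/29  (≤ bound)
a_5 = 1: 197/42  (≤ bound)
a_6 = 8: 1712/365  (≤ bound)
a_7 = 1: 1909/407  (> 389, stop)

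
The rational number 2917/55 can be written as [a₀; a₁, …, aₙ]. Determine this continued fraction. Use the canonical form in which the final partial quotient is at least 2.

2917 = 53·55 + 2, so a_0 = 53
55 = 27·2 + 1, so a_1 = 27
2 = 2·1 + 0, so a_2 = 2

[53; 27, 2]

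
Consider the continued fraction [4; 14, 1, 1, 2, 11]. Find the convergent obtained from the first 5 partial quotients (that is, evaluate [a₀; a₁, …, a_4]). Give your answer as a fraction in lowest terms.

Start with 2.
1 + 1/(2/1) = 1 + 1/2 = 3/2
1 + 1/(3/2) = 1 + 2/3 = 5/3
14 + 1/(5/3) = 14 + 3/5 = 73/5
4 + 1/(73/5) = 4 + 5/73 = 297/73

297/73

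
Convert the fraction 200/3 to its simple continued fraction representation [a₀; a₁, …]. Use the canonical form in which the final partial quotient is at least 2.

[66; 1, 2]

⌊200/3⌋ = 66, remainder 2
⌊3/2⌋ = 1, remainder 1
⌊2/1⌋ = 2, remainder 0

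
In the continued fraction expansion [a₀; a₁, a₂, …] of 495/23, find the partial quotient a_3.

495 ÷ 23 → quotient 21, remainder 12
23 ÷ 12 → quotient 1, remainder 11
12 ÷ 11 → quotient 1, remainder 1
11 ÷ 1 → quotient 11, remainder 0

11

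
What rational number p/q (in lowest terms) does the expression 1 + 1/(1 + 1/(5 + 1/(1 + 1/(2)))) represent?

37/20

Work from the innermost term outward:
Start with 2.
1 + 1/(2/1) = 1 + 1/2 = 3/2
5 + 1/(3/2) = 5 + 2/3 = 17/3
1 + 1/(17/3) = 1 + 3/17 = 20/17
1 + 1/(20/17) = 1 + 17/20 = 37/20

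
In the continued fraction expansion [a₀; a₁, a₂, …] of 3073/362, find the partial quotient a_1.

2

⌊3073/362⌋ = 8, remainder 177
⌊362/177⌋ = 2, remainder 8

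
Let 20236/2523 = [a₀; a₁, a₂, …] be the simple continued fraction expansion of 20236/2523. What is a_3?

20236 ÷ 2523 → quotient 8, remainder 52
2523 ÷ 52 → quotient 48, remainder 27
52 ÷ 27 → quotient 1, remainder 25
27 ÷ 25 → quotient 1, remainder 2

1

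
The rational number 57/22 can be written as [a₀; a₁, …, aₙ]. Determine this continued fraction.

Apply division with remainder until the remainder is 0:
57 ÷ 22 → quotient 2, remainder 13
22 ÷ 13 → quotient 1, remainder 9
13 ÷ 9 → quotient 1, remainder 4
9 ÷ 4 → quotient 2, remainder 1
4 ÷ 1 → quotient 4, remainder 0

[2; 1, 1, 2, 4]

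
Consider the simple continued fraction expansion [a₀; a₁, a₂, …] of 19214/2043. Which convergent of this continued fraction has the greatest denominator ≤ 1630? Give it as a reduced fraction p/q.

List convergents until the denominator exceeds the bound:
a_0 = 9: 9/1  (≤ bound)
a_1 = 2: 19/2  (≤ bound)
a_2 = 2: 47/5  (≤ bound)
a_3 = 7: 348/37  (≤ bound)
a_4 = 1: 395/42  (≤ bound)
a_5 = 15: 6273/667  (≤ bound)
a_6 = 3: 19214/2043  (> 1630, stop)

6273/667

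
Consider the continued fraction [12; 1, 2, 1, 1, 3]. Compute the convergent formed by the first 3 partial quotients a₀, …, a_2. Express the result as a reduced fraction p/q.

Start with 2.
1 + 1/(2/1) = 1 + 1/2 = 3/2
12 + 1/(3/2) = 12 + 2/3 = 38/3

38/3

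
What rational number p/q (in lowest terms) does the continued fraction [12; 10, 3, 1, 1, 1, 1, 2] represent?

5843/483

Starting at the tail and folding back:
Start with 2.
1 + 1/(2/1) = 1 + 1/2 = 3/2
1 + 1/(3/2) = 1 + 2/3 = 5/3
1 + 1/(5/3) = 1 + 3/5 = 8/5
1 + 1/(8/5) = 1 + 5/8 = 13/8
3 + 1/(13/8) = 3 + 8/13 = 47/13
10 + 1/(47/13) = 10 + 13/47 = 483/47
12 + 1/(483/47) = 12 + 47/483 = 5843/483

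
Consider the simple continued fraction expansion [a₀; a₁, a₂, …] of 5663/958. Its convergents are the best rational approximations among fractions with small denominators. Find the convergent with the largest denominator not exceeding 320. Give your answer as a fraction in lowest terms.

733/124

a_0 = 5: 5/1  (≤ bound)
a_1 = 1: 6/1  (≤ bound)
a_2 = 10: 65/11  (≤ bound)
a_3 = 3: 201/34  (≤ bound)
a_4 = 1: 266/45  (≤ bound)
a_5 = 2: 733/124  (≤ bound)
a_6 = 3: 2465/417  (> 320, stop)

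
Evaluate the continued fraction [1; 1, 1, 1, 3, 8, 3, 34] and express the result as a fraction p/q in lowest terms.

15959/9747

Collapse the nested fraction from the inside out:
Start with 34.
3 + 1/(34/1) = 3 + 1/34 = 103/34
8 + 1/(103/34) = 8 + 34/103 = 858/103
3 + 1/(858/103) = 3 + 103/858 = 2677/858
1 + 1/(2677/858) = 1 + 858/2677 = 3535/2677
1 + 1/(3535/2677) = 1 + 2677/3535 = 6212/3535
1 + 1/(6212/3535) = 1 + 3535/6212 = 9747/6212
1 + 1/(9747/6212) = 1 + 6212/9747 = 15959/9747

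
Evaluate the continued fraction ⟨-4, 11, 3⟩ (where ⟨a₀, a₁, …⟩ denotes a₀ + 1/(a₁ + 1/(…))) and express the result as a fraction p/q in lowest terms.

-133/34

Start with 3.
11 + 1/(3/1) = 11 + 1/3 = 34/3
-4 + 1/(34/3) = -4 + 3/34 = -133/34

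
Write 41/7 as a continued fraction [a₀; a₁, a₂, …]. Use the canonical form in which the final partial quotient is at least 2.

[5; 1, 6]

41 = 5·7 + 6, so a_0 = 5
7 = 1·6 + 1, so a_1 = 1
6 = 6·1 + 0, so a_2 = 6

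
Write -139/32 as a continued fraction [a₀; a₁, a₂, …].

[-5; 1, 1, 1, 10]

Repeatedly divide and take the remainder:
-139 = -5·32 + 21, so a_0 = -5
32 = 1·21 + 11, so a_1 = 1
21 = 1·11 + 10, so a_2 = 1
11 = 1·10 + 1, so a_3 = 1
10 = 10·1 + 0, so a_4 = 10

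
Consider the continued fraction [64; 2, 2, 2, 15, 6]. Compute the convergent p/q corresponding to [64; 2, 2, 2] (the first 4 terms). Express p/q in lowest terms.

773/12

Start with 2.
2 + 1/(2/1) = 2 + 1/2 = 5/2
2 + 1/(5/2) = 2 + 2/5 = 12/5
64 + 1/(12/5) = 64 + 5/12 = 773/12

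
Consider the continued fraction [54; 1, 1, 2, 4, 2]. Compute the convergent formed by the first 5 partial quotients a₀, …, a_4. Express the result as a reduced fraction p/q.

1201/22

Start with 4.
2 + 1/(4/1) = 2 + 1/4 = 9/4
1 + 1/(9/4) = 1 + 4/9 = 13/9
1 + 1/(13/9) = 1 + 9/13 = 22/13
54 + 1/(22/13) = 54 + 13/22 = 1201/22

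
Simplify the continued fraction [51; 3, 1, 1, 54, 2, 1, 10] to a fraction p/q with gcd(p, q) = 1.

a_0 = 51: 51/1
a_1 = 3: 154/3
a_2 = 1: 205/4
a_3 = 1: 359/7
a_4 = 54: 19591/382
a_5 = 2: 39541/771
a_6 = 1: 59132/1153
a_7 = 10: 630861/12301

630861/12301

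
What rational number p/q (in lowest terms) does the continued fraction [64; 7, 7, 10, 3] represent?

100764/1571

a_0 = 64: 64/1
a_1 = 7: 449/7
a_2 = 7: 3207/50
a_3 = 10: 32519/507
a_4 = 3: 100764/1571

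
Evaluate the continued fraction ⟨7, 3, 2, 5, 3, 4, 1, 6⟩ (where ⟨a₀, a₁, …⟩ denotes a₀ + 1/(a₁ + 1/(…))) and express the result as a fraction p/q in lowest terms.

Start with 6.
1 + 1/(6/1) = 1 + 1/6 = 7/6
4 + 1/(7/6) = 4 + 6/7 = 34/7
3 + 1/(34/7) = 3 + 7/34 = 109/34
5 + 1/(109/34) = 5 + 34/109 = 579/109
2 + 1/(579/109) = 2 + 109/579 = 1267/579
3 + 1/(1267/579) = 3 + 579/1267 = 4380/1267
7 + 1/(4380/1267) = 7 + 1267/4380 = 31927/4380

31927/4380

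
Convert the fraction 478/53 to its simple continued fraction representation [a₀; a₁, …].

[9; 53]

⌊478/53⌋ = 9, remainder 1
⌊53/1⌋ = 53, remainder 0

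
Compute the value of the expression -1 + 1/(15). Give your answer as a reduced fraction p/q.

-14/15

Work from the innermost term outward:
Start with 15.
-1 + 1/(15/1) = -1 + 1/15 = -14/15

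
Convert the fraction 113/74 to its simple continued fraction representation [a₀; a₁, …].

Apply division with remainder until the remainder is 0:
113 = 1·74 + 39, so a_0 = 1
74 = 1·39 + 35, so a_1 = 1
39 = 1·35 + 4, so a_2 = 1
35 = 8·4 + 3, so a_3 = 8
4 = 1·3 + 1, so a_4 = 1
3 = 3·1 + 0, so a_5 = 3

[1; 1, 1, 8, 1, 3]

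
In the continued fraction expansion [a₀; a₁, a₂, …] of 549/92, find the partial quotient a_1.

1

549 = 5·92 + 89, so a_0 = 5
92 = 1·89 + 3, so a_1 = 1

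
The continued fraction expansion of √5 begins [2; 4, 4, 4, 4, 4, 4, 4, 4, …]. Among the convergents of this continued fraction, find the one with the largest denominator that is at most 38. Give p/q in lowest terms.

38/17

List convergents until the denominator exceeds the bound:
a_0 = 2: 2/1  (≤ bound)
a_1 = 4: 9/4  (≤ bound)
a_2 = 4: 38/17  (≤ bound)
a_3 = 4: 161/72  (> 38, stop)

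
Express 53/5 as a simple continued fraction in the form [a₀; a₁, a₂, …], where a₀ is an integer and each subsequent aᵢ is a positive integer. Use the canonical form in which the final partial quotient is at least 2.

[10; 1, 1, 2]

53 ÷ 5 → quotient 10, remainder 3
5 ÷ 3 → quotient 1, remainder 2
3 ÷ 2 → quotient 1, remainder 1
2 ÷ 1 → quotient 2, remainder 0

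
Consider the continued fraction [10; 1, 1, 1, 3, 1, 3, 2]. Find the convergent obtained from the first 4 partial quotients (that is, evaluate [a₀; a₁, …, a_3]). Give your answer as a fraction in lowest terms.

Start with 1.
1 + 1/(1/1) = 1 + 1/1 = 2/1
1 + 1/(2/1) = 1 + 1/2 = 3/2
10 + 1/(3/2) = 10 + 2/3 = 32/3

32/3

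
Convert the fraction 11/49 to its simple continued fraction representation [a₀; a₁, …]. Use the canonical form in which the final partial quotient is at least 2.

⌊11/49⌋ = 0, remainder 11
⌊49/11⌋ = 4, remainder 5
⌊11/5⌋ = 2, remainder 1
⌊5/1⌋ = 5, remainder 0

[0; 4, 2, 5]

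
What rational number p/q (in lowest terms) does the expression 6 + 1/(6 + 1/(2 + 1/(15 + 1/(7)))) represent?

Build up convergents one term at a time:
a_0 = 6: 6/1
a_1 = 6: 37/6
a_2 = 2: 80/13
a_3 = 15: 1237/201
a_4 = 7: 8739/1420

8739/1420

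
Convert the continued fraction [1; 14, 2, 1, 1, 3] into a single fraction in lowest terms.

277/259

Collapse the nested fraction from the inside out:
Start with 3.
1 + 1/(3/1) = 1 + 1/3 = 4/3
1 + 1/(4/3) = 1 + 3/4 = 7/4
2 + 1/(7/4) = 2 + 4/7 = 18/7
14 + 1/(18/7) = 14 + 7/18 = 259/18
1 + 1/(259/18) = 1 + 18/259 = 277/259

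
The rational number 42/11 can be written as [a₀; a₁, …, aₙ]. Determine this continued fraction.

[3; 1, 4, 2]

Run the Euclidean algorithm, recording each quotient:
⌊42/11⌋ = 3, remainder 9
⌊11/9⌋ = 1, remainder 2
⌊9/2⌋ = 4, remainder 1
⌊2/1⌋ = 2, remainder 0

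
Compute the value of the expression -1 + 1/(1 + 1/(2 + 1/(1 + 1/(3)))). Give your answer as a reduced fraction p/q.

-4/15

a_0 = -1: -1/1
a_1 = 1: 0/1
a_2 = 2: -1/3
a_3 = 1: -1/4
a_4 = 3: -4/15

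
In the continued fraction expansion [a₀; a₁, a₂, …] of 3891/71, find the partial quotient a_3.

14

Repeatedly divide and take the remainder:
3891 ÷ 71 → quotient 54, remainder 57
71 ÷ 57 → quotient 1, remainder 14
57 ÷ 14 → quotient 4, remainder 1
14 ÷ 1 → quotient 14, remainder 0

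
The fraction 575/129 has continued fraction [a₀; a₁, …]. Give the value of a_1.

2

⌊575/129⌋ = 4, remainder 59
⌊129/59⌋ = 2, remainder 11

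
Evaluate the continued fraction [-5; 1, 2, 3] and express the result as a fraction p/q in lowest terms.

-43/10

Start with 3.
2 + 1/(3/1) = 2 + 1/3 = 7/3
1 + 1/(7/3) = 1 + 3/7 = 10/7
-5 + 1/(10/7) = -5 + 7/10 = -43/10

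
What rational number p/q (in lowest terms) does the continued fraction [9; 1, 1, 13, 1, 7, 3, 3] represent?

Compute successive convergents:
a_0 = 9: 9/1
a_1 = 1: 10/1
a_2 = 1: 19/2
a_3 = 13: 257/27
a_4 = 1: 276/29
a_5 = 7: 2189/230
a_6 = 3: 6843/719
a_7 = 3: 22718/2387

22718/2387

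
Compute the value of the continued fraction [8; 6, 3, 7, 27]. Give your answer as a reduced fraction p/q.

a_0 = 8: 8/1
a_1 = 6: 49/6
a_2 = 3: 155/19
a_3 = 7: 1134/139
a_4 = 27: 30773/3772

30773/3772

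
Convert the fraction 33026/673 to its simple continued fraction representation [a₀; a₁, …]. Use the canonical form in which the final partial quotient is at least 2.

[49; 13, 1, 2, 1, 3, 3]

Repeatedly divide and take the remainder:
⌊33026/673⌋ = 49, remainder 49
⌊673/49⌋ = 13, remainder 36
⌊49/36⌋ = 1, remainder 13
⌊36/13⌋ = 2, remainder 10
⌊13/10⌋ = 1, remainder 3
⌊10/3⌋ = 3, remainder 1
⌊3/1⌋ = 3, remainder 0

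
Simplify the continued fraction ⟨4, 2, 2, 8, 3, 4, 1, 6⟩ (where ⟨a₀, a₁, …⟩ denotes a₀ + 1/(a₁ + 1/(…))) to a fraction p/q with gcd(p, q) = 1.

a_0 = 4: 4/1
a_1 = 2: 9/2
a_2 = 2: 22/5
a_3 = 8: 185/42
a_4 = 3: 577/131
a_5 = 4: 2493/566
a_6 = 1: 3070/697
a_7 = 6: 20913/4748

20913/4748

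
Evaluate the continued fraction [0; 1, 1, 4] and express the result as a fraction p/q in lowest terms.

Collapse the nested fraction from the inside out:
Start with 4.
1 + 1/(4/1) = 1 + 1/4 = 5/4
1 + 1/(5/4) = 1 + 4/5 = 9/5
0 + 1/(9/5) = 0 + 5/9 = 5/9

5/9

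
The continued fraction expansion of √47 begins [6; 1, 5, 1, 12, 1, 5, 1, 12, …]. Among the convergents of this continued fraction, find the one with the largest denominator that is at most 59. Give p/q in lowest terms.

a_0 = 6: 6/1  (≤ bound)
a_1 = 1: 7/1  (≤ bound)
a_2 = 5: 41/6  (≤ bound)
a_3 = 1: 48/7  (≤ bound)
a_4 = 12: 617/90  (> 59, stop)

48/7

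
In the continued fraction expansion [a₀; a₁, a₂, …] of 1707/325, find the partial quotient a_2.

1707 = 5·325 + 82, so a_0 = 5
325 = 3·82 + 79, so a_1 = 3
82 = 1·79 + 3, so a_2 = 1

1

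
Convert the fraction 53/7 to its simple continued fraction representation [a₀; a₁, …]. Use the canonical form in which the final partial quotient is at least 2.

[7; 1, 1, 3]

Repeatedly divide and take the remainder:
53 ÷ 7 → quotient 7, remainder 4
7 ÷ 4 → quotient 1, remainder 3
4 ÷ 3 → quotient 1, remainder 1
3 ÷ 1 → quotient 3, remainder 0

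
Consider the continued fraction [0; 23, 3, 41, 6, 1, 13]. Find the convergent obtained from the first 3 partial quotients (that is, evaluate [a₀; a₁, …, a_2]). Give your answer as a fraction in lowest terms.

Start with 3.
23 + 1/(3/1) = 23 + 1/3 = 70/3
0 + 1/(70/3) = 0 + 3/70 = 3/70

3/70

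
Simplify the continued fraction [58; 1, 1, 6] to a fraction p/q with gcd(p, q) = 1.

a_0 = 58: 58/1
a_1 = 1: 59/1
a_2 = 1: 117/2
a_3 = 6: 761/13

761/13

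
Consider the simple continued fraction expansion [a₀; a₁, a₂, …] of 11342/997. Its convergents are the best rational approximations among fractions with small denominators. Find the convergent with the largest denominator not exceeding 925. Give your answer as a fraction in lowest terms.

List convergents until the denominator exceeds the bound:
a_0 = 11: 11/1  (≤ bound)
a_1 = 2: 23/2  (≤ bound)
a_2 = 1: 34/3  (≤ bound)
a_3 = 1: 57/5  (≤ bound)
a_4 = 1: 91/8  (≤ bound)
a_5 = 13: 1240/109  (≤ bound)
a_6 = 4: 5051/444  (≤ bound)
a_7 = 2: 11342/997  (> 925, stop)

5051/444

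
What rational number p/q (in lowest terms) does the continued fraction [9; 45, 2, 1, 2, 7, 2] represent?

Starting at the tail and folding back:
Start with 2.
7 + 1/(2/1) = 7 + 1/2 = 15/2
2 + 1/(15/2) = 2 + 2/15 = 32/15
1 + 1/(32/15) = 1 + 15/32 = 47/32
2 + 1/(47/32) = 2 + 32/47 = 126/47
45 + 1/(126/47) = 45 + 47/126 = 5717/126
9 + 1/(5717/126) = 9 + 126/5717 = 51579/5717

51579/5717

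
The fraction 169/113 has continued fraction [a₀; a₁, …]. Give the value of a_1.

⌊169/113⌋ = 1, remainder 56
⌊113/56⌋ = 2, remainder 1

2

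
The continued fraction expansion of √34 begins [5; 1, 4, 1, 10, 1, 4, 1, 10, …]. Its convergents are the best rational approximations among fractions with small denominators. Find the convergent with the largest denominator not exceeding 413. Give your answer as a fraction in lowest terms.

2035/349

List convergents until the denominator exceeds the bound:
a_0 = 5: 5/1  (≤ bound)
a_1 = 1: 6/1  (≤ bound)
a_2 = 4: 29/5  (≤ bound)
a_3 = 1: 35/6  (≤ bound)
a_4 = 10: 379/65  (≤ bound)
a_5 = 1: 414/71  (≤ bound)
a_6 = 4: 2035/349  (≤ bound)
a_7 = 1: 2449/420  (> 413, stop)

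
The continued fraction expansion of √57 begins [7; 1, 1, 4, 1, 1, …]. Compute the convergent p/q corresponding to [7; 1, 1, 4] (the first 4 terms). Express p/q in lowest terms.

Build up convergents one term at a time:
a_0 = 7: 7/1
a_1 = 1: 8/1
a_2 = 1: 15/2
a_3 = 4: 68/9

68/9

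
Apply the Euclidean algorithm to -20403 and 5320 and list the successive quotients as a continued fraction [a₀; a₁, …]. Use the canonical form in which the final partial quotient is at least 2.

[-4; 6, 15, 8, 3, 2]

-20403 ÷ 5320 → quotient -4, remainder 877
5320 ÷ 877 → quotient 6, remainder 58
877 ÷ 58 → quotient 15, remainder 7
58 ÷ 7 → quotient 8, remainder 2
7 ÷ 2 → quotient 3, remainder 1
2 ÷ 1 → quotient 2, remainder 0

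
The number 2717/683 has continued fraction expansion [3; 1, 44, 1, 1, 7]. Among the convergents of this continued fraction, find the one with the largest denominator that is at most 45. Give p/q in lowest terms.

a_0 = 3: 3/1  (≤ bound)
a_1 = 1: 4/1  (≤ bound)
a_2 = 44: 179/45  (≤ bound)
a_3 = 1: 183/46  (> 45, stop)

179/45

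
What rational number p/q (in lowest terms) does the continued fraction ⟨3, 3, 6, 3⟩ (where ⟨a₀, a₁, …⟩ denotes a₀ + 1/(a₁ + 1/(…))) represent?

Start with 3.
6 + 1/(3/1) = 6 + 1/3 = 19/3
3 + 1/(19/3) = 3 + 3/19 = 60/19
3 + 1/(60/19) = 3 + 19/60 = 199/60

199/60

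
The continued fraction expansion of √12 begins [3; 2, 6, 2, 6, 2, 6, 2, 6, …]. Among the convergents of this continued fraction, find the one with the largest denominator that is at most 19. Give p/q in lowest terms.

a_0 = 3: 3/1  (≤ bound)
a_1 = 2: 7/2  (≤ bound)
a_2 = 6: 45/13  (≤ bound)
a_3 = 2: 97/28  (> 19, stop)

45/13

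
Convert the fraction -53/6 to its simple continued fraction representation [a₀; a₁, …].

Run the Euclidean algorithm, recording each quotient:
⌊-53/6⌋ = -9, remainder 1
⌊6/1⌋ = 6, remainder 0

[-9; 6]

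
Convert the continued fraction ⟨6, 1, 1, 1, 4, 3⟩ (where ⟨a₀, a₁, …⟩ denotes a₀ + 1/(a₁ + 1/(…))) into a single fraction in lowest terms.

299/45

a_0 = 6: 6/1
a_1 = 1: 7/1
a_2 = 1: 13/2
a_3 = 1: 20/3
a_4 = 4: 93/14
a_5 = 3: 299/45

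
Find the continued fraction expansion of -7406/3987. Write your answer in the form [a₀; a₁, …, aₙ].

[-2; 7, 51, 1, 1, 1, 3]

-7406 = -2·3987 + 568, so a_0 = -2
3987 = 7·568 + 11, so a_1 = 7
568 = 51·11 + 7, so a_2 = 51
11 = 1·7 + 4, so a_3 = 1
7 = 1·4 + 3, so a_4 = 1
4 = 1·3 + 1, so a_5 = 1
3 = 3·1 + 0, so a_6 = 3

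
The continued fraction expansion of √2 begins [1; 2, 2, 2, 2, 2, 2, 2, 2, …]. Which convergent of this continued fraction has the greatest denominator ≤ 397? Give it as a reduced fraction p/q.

a_0 = 1: 1/1  (≤ bound)
a_1 = 2: 3/2  (≤ bound)
a_2 = 2: 7/5  (≤ bound)
a_3 = 2: 17/12  (≤ bound)
a_4 = 2: 41/29  (≤ bound)
a_5 = 2: 99/70  (≤ bound)
a_6 = 2: 239/169  (≤ bound)
a_7 = 2: 577/408  (> 397, stop)

239/169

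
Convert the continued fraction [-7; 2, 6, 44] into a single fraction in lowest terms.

-3753/574

a_0 = -7: -7/1
a_1 = 2: -13/2
a_2 = 6: -85/13
a_3 = 44: -3753/574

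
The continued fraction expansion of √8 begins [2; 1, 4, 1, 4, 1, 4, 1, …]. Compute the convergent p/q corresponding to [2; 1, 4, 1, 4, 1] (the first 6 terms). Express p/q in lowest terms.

Work from the innermost term outward:
Start with 1.
4 + 1/(1/1) = 4 + 1/1 = 5/1
1 + 1/(5/1) = 1 + 1/5 = 6/5
4 + 1/(6/5) = 4 + 5/6 = 29/6
1 + 1/(29/6) = 1 + 6/29 = 35/29
2 + 1/(35/29) = 2 + 29/35 = 99/35

99/35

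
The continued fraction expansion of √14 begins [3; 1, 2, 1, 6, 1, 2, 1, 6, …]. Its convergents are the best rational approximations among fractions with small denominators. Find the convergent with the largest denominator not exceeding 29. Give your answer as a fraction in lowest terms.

a_0 = 3: 3/1  (≤ bound)
a_1 = 1: 4/1  (≤ bound)
a_2 = 2: 11/3  (≤ bound)
a_3 = 1: 15/4  (≤ bound)
a_4 = 6: 101/27  (≤ bound)
a_5 = 1: 116/31  (> 29, stop)

101/27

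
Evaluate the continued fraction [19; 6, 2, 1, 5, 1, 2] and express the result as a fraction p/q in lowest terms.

6935/362

Build up convergents one term at a time:
a_0 = 19: 19/1
a_1 = 6: 115/6
a_2 = 2: 249/13
a_3 = 1: 364/19
a_4 = 5: 2069/108
a_5 = 1: 2433/127
a_6 = 2: 6935/362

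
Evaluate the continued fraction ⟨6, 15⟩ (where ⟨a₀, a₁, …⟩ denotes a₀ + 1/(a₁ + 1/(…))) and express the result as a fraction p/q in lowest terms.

a_0 = 6: 6/1
a_1 = 15: 91/15

91/15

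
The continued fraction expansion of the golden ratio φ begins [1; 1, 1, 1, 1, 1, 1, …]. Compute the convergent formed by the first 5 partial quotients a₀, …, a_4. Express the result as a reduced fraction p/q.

Start with 1.
1 + 1/(1/1) = 1 + 1/1 = 2/1
1 + 1/(2/1) = 1 + 1/2 = 3/2
1 + 1/(3/2) = 1 + 2/3 = 5/3
1 + 1/(5/3) = 1 + 3/5 = 8/5

8/5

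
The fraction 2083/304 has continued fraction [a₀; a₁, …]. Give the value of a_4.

3

2083 = 6·304 + 259, so a_0 = 6
304 = 1·259 + 45, so a_1 = 1
259 = 5·45 + 34, so a_2 = 5
45 = 1·34 + 11, so a_3 = 1
34 = 3·11 + 1, so a_4 = 3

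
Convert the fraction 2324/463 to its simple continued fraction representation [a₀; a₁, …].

[5; 51, 2, 4]

2324 = 5·463 + 9, so a_0 = 5
463 = 51·9 + 4, so a_1 = 51
9 = 2·4 + 1, so a_2 = 2
4 = 4·1 + 0, so a_3 = 4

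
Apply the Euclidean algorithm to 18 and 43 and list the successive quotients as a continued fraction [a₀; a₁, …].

18 = 0·43 + 18, so a_0 = 0
43 = 2·18 + 7, so a_1 = 2
18 = 2·7 + 4, so a_2 = 2
7 = 1·4 + 3, so a_3 = 1
4 = 1·3 + 1, so a_4 = 1
3 = 3·1 + 0, so a_5 = 3

[0; 2, 2, 1, 1, 3]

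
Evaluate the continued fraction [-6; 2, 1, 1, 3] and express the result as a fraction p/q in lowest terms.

-101/18

Compute successive convergents:
a_0 = -6: -6/1
a_1 = 2: -11/2
a_2 = 1: -17/3
a_3 = 1: -28/5
a_4 = 3: -101/18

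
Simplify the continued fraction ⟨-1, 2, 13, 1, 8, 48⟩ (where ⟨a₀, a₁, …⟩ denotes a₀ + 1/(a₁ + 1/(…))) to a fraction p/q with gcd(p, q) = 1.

-6447/12461

a_0 = -1: -1/1
a_1 = 2: -1/2
a_2 = 13: -14/27
a_3 = 1: -15/29
a_4 = 8: -134/259
a_5 = 48: -6447/12461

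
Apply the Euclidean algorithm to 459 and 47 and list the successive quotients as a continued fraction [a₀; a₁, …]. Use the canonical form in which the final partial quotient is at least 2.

[9; 1, 3, 3, 1, 2]

⌊459/47⌋ = 9, remainder 36
⌊47/36⌋ = 1, remainder 11
⌊36/11⌋ = 3, remainder 3
⌊11/3⌋ = 3, remainder 2
⌊3/2⌋ = 1, remainder 1
⌊2/1⌋ = 2, remainder 0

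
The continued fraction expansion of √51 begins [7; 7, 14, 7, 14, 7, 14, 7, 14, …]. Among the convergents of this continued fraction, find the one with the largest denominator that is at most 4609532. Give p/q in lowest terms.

a_0 = 7: 7/1  (≤ bound)
a_1 = 7: 50/7  (≤ bound)
a_2 = 14: 707/99  (≤ bound)
a_3 = 7: 4999/700  (≤ bound)
a_4 = 14: 70693/9899  (≤ bound)
a_5 = 7: 499850/69993  (≤ bound)
a_6 = 14: 7068593/989801  (≤ bound)
a_7 = 7: 49980001/6998600  (> 4609532, stop)

7068593/989801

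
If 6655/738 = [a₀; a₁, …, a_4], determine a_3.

3

6655 ÷ 738 → quotient 9, remainder 13
738 ÷ 13 → quotient 56, remainder 10
13 ÷ 10 → quotient 1, remainder 3
10 ÷ 3 → quotient 3, remainder 1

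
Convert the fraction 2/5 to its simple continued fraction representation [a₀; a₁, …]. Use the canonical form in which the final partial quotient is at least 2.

2 ÷ 5 → quotient 0, remainder 2
5 ÷ 2 → quotient 2, remainder 1
2 ÷ 1 → quotient 2, remainder 0

[0; 2, 2]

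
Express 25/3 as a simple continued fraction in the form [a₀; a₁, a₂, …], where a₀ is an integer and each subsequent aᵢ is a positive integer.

⌊25/3⌋ = 8, remainder 1
⌊3/1⌋ = 3, remainder 0

[8; 3]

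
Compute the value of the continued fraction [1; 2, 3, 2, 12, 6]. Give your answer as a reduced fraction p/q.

Use the convergent recurrence hₖ = aₖ·hₖ₋₁ + hₖ₋₂ (and likewise for the denominators kₖ):
a_0 = 1: 1/1
a_1 = 2: 3/2
a_2 = 3: 10/7
a_3 = 2: 23/16
a_4 = 12: 286/199
a_5 = 6: 1739/1210

1739/1210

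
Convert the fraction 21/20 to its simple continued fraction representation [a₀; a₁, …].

[1; 20]

21 ÷ 20 → quotient 1, remainder 1
20 ÷ 1 → quotient 20, remainder 0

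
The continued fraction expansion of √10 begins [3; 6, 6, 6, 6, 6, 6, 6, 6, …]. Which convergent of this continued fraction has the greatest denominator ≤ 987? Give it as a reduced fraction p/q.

a_0 = 3: 3/1  (≤ bound)
a_1 = 6: 19/6  (≤ bound)
a_2 = 6: 117/37  (≤ bound)
a_3 = 6: 721/228  (≤ bound)
a_4 = 6: 4443/1405  (> 987, stop)

721/228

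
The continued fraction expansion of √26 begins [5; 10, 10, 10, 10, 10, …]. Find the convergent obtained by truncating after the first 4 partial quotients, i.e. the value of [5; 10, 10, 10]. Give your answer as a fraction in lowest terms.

5201/1020

Build up convergents one term at a time:
a_0 = 5: 5/1
a_1 = 10: 51/10
a_2 = 10: 515/101
a_3 = 10: 5201/1020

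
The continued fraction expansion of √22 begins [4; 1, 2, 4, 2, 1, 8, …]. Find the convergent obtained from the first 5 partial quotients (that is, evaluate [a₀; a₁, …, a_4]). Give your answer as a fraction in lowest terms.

Start with 2.
4 + 1/(2/1) = 4 + 1/2 = 9/2
2 + 1/(9/2) = 2 + 2/9 = 20/9
1 + 1/(20/9) = 1 + 9/20 = 29/20
4 + 1/(29/20) = 4 + 20/29 = 136/29

136/29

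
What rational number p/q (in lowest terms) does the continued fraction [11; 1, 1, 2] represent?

Start with 2.
1 + 1/(2/1) = 1 + 1/2 = 3/2
1 + 1/(3/2) = 1 + 2/3 = 5/3
11 + 1/(5/3) = 11 + 3/5 = 58/5

58/5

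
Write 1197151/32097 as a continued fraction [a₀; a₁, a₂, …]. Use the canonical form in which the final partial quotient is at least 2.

[37; 3, 2, 1, 4, 11, 1, 55]

Repeatedly divide and take the remainder:
1197151 ÷ 32097 → quotient 37, remainder 9562
32097 ÷ 9562 → quotient 3, remainder 3411
9562 ÷ 3411 → quotient 2, remainder 2740
3411 ÷ 2740 → quotient 1, remainder 671
2740 ÷ 671 → quotient 4, remainder 56
671 ÷ 56 → quotient 11, remainder 55
56 ÷ 55 → quotient 1, remainder 1
55 ÷ 1 → quotient 55, remainder 0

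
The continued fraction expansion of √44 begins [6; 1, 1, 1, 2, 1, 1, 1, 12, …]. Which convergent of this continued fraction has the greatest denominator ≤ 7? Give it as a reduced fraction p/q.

20/3

a_0 = 6: 6/1  (≤ bound)
a_1 = 1: 7/1  (≤ bound)
a_2 = 1: 13/2  (≤ bound)
a_3 = 1: 20/3  (≤ bound)
a_4 = 2: 53/8  (> 7, stop)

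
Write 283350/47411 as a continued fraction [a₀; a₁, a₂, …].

Repeatedly divide and take the remainder:
⌊283350/47411⌋ = 5, remainder 46295
⌊47411/46295⌋ = 1, remainder 1116
⌊46295/1116⌋ = 41, remainder 539
⌊1116/539⌋ = 2, remainder 38
⌊539/38⌋ = 14, remainder 7
⌊38/7⌋ = 5, remainder 3
⌊7/3⌋ = 2, remainder 1
⌊3/1⌋ = 3, remainder 0

[5; 1, 41, 2, 14, 5, 2, 3]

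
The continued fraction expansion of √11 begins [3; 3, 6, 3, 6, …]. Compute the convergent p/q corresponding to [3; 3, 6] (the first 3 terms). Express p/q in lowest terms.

63/19

Start with 6.
3 + 1/(6/1) = 3 + 1/6 = 19/6
3 + 1/(19/6) = 3 + 6/19 = 63/19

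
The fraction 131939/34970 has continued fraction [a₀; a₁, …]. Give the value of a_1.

Repeatedly divide and take the remainder:
131939 ÷ 34970 → quotient 3, remainder 27029
34970 ÷ 27029 → quotient 1, remainder 7941

1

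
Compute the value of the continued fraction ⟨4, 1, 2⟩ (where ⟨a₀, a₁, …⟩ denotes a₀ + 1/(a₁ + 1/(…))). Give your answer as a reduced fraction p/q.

Compute successive convergents:
a_0 = 4: 4/1
a_1 = 1: 5/1
a_2 = 2: 14/3

14/3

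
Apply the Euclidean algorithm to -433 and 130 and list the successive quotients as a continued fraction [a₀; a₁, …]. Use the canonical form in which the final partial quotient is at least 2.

Repeatedly divide and take the remainder:
⌊-433/130⌋ = -4, remainder 87
⌊130/87⌋ = 1, remainder 43
⌊87/43⌋ = 2, remainder 1
⌊43/1⌋ = 43, remainder 0

[-4; 1, 2, 43]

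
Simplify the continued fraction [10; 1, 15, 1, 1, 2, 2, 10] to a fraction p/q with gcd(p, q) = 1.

22678/2073

Use the convergent recurrence hₖ = aₖ·hₖ₋₁ + hₖ₋₂ (and likewise for the denominators kₖ):
a_0 = 10: 10/1
a_1 = 1: 11/1
a_2 = 15: 175/16
a_3 = 1: 186/17
a_4 = 1: 361/33
a_5 = 2: 908/83
a_6 = 2: 2177/199
a_7 = 10: 22678/2073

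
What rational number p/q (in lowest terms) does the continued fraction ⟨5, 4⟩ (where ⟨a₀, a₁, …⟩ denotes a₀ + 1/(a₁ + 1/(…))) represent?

Collapse the nested fraction from the inside out:
Start with 4.
5 + 1/(4/1) = 5 + 1/4 = 21/4

21/4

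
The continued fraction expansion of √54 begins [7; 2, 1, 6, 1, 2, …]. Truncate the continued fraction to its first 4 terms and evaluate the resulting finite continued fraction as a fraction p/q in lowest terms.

147/20

Work from the innermost term outward:
Start with 6.
1 + 1/(6/1) = 1 + 1/6 = 7/6
2 + 1/(7/6) = 2 + 6/7 = 20/7
7 + 1/(20/7) = 7 + 7/20 = 147/20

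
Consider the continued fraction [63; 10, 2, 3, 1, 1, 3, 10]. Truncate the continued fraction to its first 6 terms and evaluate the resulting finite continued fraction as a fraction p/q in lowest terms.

Start with 1.
1 + 1/(1/1) = 1 + 1/1 = 2/1
3 + 1/(2/1) = 3 + 1/2 = 7/2
2 + 1/(7/2) = 2 + 2/7 = 16/7
10 + 1/(16/7) = 10 + 7/16 = 167/16
63 + 1/(167/16) = 63 + 16/167 = 10537/167

10537/167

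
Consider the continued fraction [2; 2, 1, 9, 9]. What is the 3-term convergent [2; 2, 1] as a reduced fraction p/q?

7/3

Compute successive convergents:
a_0 = 2: 2/1
a_1 = 2: 5/2
a_2 = 1: 7/3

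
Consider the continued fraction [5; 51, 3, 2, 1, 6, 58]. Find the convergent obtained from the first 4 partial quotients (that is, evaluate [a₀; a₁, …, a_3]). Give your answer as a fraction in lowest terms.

1802/359

Work from the innermost term outward:
Start with 2.
3 + 1/(2/1) = 3 + 1/2 = 7/2
51 + 1/(7/2) = 51 + 2/7 = 359/7
5 + 1/(359/7) = 5 + 7/359 = 1802/359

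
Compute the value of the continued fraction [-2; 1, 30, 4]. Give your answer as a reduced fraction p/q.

Collapse the nested fraction from the inside out:
Start with 4.
30 + 1/(4/1) = 30 + 1/4 = 121/4
1 + 1/(121/4) = 1 + 4/121 = 125/121
-2 + 1/(125/121) = -2 + 121/125 = -129/125

-129/125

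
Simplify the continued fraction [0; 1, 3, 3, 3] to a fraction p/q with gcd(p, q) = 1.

33/43

Start with 3.
3 + 1/(3/1) = 3 + 1/3 = 10/3
3 + 1/(10/3) = 3 + 3/10 = 33/10
1 + 1/(33/10) = 1 + 10/33 = 43/33
0 + 1/(43/33) = 0 + 33/43 = 33/43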